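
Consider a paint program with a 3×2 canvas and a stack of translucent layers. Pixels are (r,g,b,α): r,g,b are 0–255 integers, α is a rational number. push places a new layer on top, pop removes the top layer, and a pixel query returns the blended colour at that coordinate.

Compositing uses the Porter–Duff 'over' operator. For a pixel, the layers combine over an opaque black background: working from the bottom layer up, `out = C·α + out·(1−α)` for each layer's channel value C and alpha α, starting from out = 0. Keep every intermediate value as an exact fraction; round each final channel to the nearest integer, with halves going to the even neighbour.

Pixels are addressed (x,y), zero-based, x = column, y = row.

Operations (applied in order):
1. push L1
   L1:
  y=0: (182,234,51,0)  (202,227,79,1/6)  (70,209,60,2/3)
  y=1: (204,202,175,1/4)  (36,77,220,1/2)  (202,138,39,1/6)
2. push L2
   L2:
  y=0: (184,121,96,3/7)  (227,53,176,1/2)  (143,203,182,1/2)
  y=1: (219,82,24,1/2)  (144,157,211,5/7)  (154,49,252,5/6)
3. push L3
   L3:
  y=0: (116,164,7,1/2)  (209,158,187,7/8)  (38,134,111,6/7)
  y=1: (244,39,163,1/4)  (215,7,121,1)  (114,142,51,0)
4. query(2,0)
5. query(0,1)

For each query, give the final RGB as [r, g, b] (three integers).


query (2,0) [L1,L2,L3] — begin 0,0,0
after L1 α=2/3: [140/3, 418/3, 40]
after L2 α=1/2: [569/6, 1027/6, 111]
after L3 α=6/7: [1937/42, 5851/42, 111]
= [46, 139, 111]

(0,1) stack=L1,L2,L3; from [0,0,0]:
+L1 (α=1/4) → [51, 101/2, 175/4]
+L2 (α=1/2) → [135, 265/4, 271/8]
+L3 (α=1/4) → [649/4, 951/16, 2117/32]
rounded: [162, 59, 66]


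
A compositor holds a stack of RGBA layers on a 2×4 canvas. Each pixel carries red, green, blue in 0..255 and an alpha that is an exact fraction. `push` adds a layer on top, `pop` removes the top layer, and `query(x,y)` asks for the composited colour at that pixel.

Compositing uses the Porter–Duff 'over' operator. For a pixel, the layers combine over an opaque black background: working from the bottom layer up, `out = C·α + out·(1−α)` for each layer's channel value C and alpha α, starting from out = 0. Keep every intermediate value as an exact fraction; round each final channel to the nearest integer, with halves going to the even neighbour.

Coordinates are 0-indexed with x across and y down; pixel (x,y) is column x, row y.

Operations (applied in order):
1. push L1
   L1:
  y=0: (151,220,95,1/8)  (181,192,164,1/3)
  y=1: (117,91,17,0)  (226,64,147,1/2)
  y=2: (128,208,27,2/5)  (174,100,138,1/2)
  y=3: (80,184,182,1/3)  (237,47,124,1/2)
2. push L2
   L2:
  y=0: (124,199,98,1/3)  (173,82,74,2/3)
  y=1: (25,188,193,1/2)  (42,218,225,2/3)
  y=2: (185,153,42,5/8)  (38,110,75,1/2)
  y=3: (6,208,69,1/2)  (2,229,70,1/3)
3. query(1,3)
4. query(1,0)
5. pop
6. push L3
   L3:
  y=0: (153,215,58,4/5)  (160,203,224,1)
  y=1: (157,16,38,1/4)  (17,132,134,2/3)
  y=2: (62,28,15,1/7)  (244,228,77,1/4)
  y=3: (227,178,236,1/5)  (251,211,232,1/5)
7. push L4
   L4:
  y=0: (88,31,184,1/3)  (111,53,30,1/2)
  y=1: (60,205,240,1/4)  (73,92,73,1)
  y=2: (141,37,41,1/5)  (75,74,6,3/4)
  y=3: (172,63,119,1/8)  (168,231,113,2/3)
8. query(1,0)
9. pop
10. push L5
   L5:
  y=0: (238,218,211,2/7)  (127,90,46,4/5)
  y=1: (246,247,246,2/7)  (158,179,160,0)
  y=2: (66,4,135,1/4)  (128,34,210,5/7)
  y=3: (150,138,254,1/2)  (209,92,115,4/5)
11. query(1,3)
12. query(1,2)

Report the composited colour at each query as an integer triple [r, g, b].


query (1,3) [L1,L2] — begin 0,0,0
+L1 (α=1/2) → [237/2, 47/2, 62]
+L2 (α=1/3) → [239/3, 92, 194/3]
→ [80, 92, 65]

(1,0) stack=L1,L2; from [0,0,0]:
+L1 (α=1/3) → [181/3, 64, 164/3]
+L2 (α=2/3) → [1219/9, 76, 608/9]
= [135, 76, 68]

query (1,0) [L1,L3,L4] — begin 0,0,0
after L1 α=1/3: [181/3, 64, 164/3]
after L3 α=1: [160, 203, 224]
after L4 α=1/2: [271/2, 128, 127]
= [136, 128, 127]

at x=1,y=3 over L1,L3,L5:
+L1 (α=1/2) → [237/2, 47/2, 62]
+L3 (α=1/5) → [145, 61, 96]
+L5 (α=4/5) → [981/5, 429/5, 556/5]
rounded: [196, 86, 111]

at x=1,y=2 over L1,L3,L5:
after L1 α=1/2: [87, 50, 69]
after L3 α=1/4: [505/4, 189/2, 71]
after L5 α=5/7: [255/2, 359/7, 1192/7]
→ [128, 51, 170]


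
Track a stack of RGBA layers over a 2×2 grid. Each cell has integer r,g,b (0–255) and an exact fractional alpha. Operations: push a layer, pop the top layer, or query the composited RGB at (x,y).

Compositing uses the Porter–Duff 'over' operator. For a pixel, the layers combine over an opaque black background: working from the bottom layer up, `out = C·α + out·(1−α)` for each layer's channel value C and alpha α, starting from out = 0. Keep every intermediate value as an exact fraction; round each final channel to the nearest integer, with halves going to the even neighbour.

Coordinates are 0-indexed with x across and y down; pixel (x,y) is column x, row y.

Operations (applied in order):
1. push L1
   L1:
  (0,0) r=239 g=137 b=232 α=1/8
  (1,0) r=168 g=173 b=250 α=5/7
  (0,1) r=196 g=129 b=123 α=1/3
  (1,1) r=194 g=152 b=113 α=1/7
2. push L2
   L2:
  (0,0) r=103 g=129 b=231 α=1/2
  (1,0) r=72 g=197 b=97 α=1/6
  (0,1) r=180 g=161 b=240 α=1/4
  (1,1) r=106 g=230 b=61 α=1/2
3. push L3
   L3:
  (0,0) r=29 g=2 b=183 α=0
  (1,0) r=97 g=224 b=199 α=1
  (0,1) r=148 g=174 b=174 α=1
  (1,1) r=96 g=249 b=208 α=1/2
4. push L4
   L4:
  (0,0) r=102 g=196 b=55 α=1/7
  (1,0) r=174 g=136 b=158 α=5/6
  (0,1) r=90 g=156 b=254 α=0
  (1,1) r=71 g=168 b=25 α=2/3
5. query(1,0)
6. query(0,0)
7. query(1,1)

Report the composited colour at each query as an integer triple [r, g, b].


query (1,0) [L1,L2,L3,L4] — begin 0,0,0
+L1 (α=5/7) → [120, 865/7, 1250/7]
+L2 (α=1/6) → [112, 2852/21, 6929/42]
+L3 (α=1) → [97, 224, 199]
+L4 (α=5/6) → [967/6, 452/3, 989/6]
= [161, 151, 165]

at x=0,y=0 over L1,L2,L3,L4:
L1 α=1/8: [239/8, 137/8, 29]
L2 α=1/2: [1063/16, 1169/16, 130]
L3 α=0: [1063/16, 1169/16, 130]
L4 α=1/7: [4005/56, 725/8, 835/7]
= [72, 91, 119]

at x=1,y=1 over L1,L2,L3,L4:
after L1 α=1/7: [194/7, 152/7, 113/7]
after L2 α=1/2: [468/7, 881/7, 270/7]
after L3 α=1/2: [570/7, 1312/7, 863/7]
after L4 α=2/3: [1564/21, 3664/21, 1213/21]
= [74, 174, 58]


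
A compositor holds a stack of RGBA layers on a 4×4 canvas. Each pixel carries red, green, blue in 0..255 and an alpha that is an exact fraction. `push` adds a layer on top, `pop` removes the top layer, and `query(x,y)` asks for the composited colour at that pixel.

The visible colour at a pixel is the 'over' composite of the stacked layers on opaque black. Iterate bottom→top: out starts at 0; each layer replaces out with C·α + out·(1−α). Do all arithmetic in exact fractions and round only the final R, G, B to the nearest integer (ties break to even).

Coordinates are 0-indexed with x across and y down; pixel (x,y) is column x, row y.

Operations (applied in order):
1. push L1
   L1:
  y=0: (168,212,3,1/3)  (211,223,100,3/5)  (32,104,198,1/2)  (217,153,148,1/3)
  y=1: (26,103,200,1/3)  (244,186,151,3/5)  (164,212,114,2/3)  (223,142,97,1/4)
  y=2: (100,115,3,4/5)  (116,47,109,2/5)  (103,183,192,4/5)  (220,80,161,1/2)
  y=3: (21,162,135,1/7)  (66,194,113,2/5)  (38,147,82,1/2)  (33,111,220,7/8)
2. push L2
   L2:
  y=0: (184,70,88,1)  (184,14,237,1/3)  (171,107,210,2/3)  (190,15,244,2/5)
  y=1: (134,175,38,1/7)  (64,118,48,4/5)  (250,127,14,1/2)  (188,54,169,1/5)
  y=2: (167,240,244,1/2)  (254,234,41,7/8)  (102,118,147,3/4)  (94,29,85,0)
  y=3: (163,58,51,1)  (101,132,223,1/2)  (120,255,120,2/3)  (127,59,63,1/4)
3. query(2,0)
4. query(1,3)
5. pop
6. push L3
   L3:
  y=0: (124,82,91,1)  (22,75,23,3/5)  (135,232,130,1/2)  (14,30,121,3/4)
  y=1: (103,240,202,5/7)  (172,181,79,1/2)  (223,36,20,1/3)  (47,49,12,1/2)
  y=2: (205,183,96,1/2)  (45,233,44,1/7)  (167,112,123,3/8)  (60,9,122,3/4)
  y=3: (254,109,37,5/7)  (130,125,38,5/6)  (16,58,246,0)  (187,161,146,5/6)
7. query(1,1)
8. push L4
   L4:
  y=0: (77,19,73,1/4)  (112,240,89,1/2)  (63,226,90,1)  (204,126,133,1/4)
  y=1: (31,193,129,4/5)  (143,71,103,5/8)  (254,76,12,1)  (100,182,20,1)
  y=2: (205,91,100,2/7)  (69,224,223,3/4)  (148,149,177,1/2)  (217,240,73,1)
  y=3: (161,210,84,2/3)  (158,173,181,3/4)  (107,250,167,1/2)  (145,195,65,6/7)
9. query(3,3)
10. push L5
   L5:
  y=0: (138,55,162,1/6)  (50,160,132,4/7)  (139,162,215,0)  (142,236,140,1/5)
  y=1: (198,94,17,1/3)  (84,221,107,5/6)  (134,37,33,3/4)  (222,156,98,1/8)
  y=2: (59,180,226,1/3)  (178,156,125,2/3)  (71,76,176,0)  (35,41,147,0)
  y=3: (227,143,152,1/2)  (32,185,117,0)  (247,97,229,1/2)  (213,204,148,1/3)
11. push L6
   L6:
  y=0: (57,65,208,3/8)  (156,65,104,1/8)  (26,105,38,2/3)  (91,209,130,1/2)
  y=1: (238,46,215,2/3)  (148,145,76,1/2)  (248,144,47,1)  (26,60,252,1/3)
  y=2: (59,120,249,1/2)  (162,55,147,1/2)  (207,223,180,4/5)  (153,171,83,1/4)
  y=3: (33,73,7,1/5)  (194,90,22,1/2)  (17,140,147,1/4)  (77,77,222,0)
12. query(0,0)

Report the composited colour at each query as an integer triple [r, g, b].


at x=2,y=0 over L1,L2:
L1 α=1/2: [16, 52, 99]
L2 α=2/3: [358/3, 266/3, 173]
= [119, 89, 173]

query (1,3) [L1,L2] — begin 0,0,0
L1 α=2/5: [132/5, 388/5, 226/5]
L2 α=1/2: [637/10, 524/5, 1341/10]
→ [64, 105, 134]

(1,1) stack=L1,L3; from [0,0,0]:
after L1 α=3/5: [732/5, 558/5, 453/5]
after L3 α=1/2: [796/5, 1463/10, 424/5]
rounded: [159, 146, 85]

query (3,3) [L1,L3,L4] — begin 0,0,0
after L1 α=7/8: [231/8, 777/8, 385/2]
after L3 α=5/6: [7711/48, 7217/48, 615/4]
after L4 α=6/7: [49471/336, 63377/336, 2175/28]
= [147, 189, 78]

(0,0) stack=L1,L3,L4,L5,L6; from [0,0,0]:
L1 α=1/3: [56, 212/3, 1]
L3 α=1: [124, 82, 91]
L4 α=1/4: [449/4, 265/4, 173/2]
L5 α=1/6: [2797/24, 515/8, 1189/12]
L6 α=3/8: [18089/192, 4135/64, 13433/96]
= [94, 65, 140]


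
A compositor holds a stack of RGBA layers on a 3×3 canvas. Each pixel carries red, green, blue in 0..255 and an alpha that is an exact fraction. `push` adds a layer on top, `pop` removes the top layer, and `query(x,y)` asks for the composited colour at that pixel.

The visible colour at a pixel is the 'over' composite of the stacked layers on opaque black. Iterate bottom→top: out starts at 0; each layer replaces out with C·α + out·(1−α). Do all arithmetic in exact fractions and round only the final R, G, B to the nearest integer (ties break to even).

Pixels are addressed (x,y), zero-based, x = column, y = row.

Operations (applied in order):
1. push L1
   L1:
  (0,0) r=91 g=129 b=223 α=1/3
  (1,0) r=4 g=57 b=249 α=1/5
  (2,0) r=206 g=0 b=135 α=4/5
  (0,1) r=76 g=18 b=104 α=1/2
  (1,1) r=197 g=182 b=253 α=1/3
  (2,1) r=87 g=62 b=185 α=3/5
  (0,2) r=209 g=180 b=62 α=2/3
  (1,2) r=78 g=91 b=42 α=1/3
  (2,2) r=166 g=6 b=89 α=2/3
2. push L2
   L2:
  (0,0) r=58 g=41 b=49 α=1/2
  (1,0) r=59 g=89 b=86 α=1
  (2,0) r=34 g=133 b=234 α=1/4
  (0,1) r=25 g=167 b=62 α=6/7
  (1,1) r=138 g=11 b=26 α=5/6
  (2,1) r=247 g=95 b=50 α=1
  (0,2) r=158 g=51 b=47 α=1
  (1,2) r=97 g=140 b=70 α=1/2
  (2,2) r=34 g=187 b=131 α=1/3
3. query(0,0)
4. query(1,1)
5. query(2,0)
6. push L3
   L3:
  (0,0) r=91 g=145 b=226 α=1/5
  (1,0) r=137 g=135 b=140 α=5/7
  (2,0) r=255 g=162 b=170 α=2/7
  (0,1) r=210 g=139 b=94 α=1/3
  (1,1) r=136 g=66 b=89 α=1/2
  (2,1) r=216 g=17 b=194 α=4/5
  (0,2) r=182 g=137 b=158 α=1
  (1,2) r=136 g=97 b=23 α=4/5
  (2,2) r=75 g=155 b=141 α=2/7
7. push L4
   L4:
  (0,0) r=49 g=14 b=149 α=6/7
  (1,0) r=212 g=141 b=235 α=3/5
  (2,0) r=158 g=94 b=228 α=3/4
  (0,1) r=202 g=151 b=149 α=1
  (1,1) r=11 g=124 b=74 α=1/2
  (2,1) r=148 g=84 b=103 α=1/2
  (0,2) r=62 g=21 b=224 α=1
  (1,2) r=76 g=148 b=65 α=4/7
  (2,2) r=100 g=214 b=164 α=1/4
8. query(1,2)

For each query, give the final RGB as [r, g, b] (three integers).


query (0,0) [L1,L2] — begin 0,0,0
after L1 α=1/3: [91/3, 43, 223/3]
after L2 α=1/2: [265/6, 42, 185/3]
→ [44, 42, 62]

(1,1) stack=L1,L2; from [0,0,0]:
+L1 (α=1/3) → [197/3, 182/3, 253/3]
+L2 (α=5/6) → [2267/18, 347/18, 643/18]
rounded: [126, 19, 36]

at x=2,y=0 over L1,L2:
L1 α=4/5: [824/5, 0, 108]
L2 α=1/4: [1321/10, 133/4, 279/2]
rounded: [132, 33, 140]

(1,2) stack=L1,L2,L3,L4; from [0,0,0]:
L1 α=1/3: [26, 91/3, 14]
L2 α=1/2: [123/2, 511/6, 42]
L3 α=4/5: [1211/10, 2839/30, 134/5]
L4 α=4/7: [6673/70, 8759/70, 1702/35]
= [95, 125, 49]


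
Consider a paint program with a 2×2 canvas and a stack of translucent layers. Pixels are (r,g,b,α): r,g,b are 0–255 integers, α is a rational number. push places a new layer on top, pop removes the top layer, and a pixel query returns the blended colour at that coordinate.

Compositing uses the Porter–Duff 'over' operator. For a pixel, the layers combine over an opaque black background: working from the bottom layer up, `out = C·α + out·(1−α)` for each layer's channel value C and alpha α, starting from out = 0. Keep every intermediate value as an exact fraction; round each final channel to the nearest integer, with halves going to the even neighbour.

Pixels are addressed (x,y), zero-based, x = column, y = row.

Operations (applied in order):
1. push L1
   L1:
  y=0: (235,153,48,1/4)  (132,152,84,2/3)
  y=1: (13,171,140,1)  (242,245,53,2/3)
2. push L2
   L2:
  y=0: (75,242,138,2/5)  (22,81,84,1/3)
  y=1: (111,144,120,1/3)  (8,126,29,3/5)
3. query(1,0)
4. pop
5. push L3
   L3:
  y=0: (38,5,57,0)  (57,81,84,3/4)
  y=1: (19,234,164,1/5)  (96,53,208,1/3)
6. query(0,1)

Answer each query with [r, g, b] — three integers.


(1,0) stack=L1,L2; from [0,0,0]:
+L1 (α=2/3) → [88, 304/3, 56]
+L2 (α=1/3) → [66, 851/9, 196/3]
rounded: [66, 95, 65]

(0,1) stack=L1,L3; from [0,0,0]:
L1 α=1: [13, 171, 140]
L3 α=1/5: [71/5, 918/5, 724/5]
rounded: [14, 184, 145]


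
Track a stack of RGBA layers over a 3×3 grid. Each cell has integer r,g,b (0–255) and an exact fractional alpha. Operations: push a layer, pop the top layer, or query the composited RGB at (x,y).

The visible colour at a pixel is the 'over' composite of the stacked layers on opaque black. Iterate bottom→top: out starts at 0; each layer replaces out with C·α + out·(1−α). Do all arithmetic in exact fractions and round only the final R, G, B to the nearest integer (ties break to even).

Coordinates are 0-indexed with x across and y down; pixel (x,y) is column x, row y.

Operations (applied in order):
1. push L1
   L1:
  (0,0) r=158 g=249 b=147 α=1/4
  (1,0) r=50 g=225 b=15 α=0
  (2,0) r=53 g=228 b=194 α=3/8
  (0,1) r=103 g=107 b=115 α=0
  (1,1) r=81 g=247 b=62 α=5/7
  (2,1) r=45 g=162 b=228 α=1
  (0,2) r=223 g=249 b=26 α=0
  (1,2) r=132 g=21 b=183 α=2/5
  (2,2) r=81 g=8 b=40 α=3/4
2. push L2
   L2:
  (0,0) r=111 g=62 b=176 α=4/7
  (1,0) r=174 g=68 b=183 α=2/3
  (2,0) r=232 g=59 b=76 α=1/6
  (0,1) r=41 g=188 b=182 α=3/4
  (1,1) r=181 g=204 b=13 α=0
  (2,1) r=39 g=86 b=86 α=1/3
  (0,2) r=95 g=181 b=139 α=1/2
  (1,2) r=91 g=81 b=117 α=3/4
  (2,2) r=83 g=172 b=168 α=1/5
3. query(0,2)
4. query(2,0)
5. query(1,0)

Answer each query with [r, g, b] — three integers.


query (0,2) [L1,L2] — begin 0,0,0
after L1 α=0: [0, 0, 0]
after L2 α=1/2: [95/2, 181/2, 139/2]
= [48, 90, 70]

query (2,0) [L1,L2] — begin 0,0,0
L1 α=3/8: [159/8, 171/2, 291/4]
L2 α=1/6: [2651/48, 973/12, 1759/24]
rounded: [55, 81, 73]

query (1,0) [L1,L2] — begin 0,0,0
L1 α=0: [0, 0, 0]
L2 α=2/3: [116, 136/3, 122]
rounded: [116, 45, 122]


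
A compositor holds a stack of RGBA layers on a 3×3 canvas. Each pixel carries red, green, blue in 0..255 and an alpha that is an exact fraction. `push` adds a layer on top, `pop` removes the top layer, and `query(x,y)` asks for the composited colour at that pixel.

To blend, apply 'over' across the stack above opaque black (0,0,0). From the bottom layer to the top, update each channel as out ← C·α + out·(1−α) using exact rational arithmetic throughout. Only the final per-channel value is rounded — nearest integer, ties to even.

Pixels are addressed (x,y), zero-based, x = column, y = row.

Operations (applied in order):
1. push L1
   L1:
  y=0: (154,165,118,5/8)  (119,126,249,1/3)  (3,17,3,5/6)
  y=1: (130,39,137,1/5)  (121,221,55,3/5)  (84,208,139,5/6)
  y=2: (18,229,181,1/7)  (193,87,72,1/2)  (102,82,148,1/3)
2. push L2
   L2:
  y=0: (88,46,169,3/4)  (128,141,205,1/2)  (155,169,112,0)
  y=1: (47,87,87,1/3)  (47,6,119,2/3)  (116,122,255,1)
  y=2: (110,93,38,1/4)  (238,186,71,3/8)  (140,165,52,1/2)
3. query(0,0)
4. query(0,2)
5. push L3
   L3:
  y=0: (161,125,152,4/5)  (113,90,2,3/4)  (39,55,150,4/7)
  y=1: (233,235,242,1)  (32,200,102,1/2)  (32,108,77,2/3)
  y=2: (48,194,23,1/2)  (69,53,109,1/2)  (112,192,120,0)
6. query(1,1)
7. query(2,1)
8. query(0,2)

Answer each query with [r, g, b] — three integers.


at x=0,y=0 over L1,L2:
after L1 α=5/8: [385/4, 825/8, 295/4]
after L2 α=3/4: [1441/16, 1929/32, 2323/16]
→ [90, 60, 145]

at x=0,y=2 over L1,L2:
after L1 α=1/7: [18/7, 229/7, 181/7]
after L2 α=1/4: [206/7, 669/14, 809/28]
= [29, 48, 29]

at x=1,y=1 over L1,L2,L3:
after L1 α=3/5: [363/5, 663/5, 33]
after L2 α=2/3: [833/15, 241/5, 271/3]
after L3 α=1/2: [1313/30, 1241/10, 577/6]
→ [44, 124, 96]

at x=2,y=1 over L1,L2,L3:
L1 α=5/6: [70, 520/3, 695/6]
L2 α=1: [116, 122, 255]
L3 α=2/3: [60, 338/3, 409/3]
= [60, 113, 136]

(0,2) stack=L1,L2,L3; from [0,0,0]:
L1 α=1/7: [18/7, 229/7, 181/7]
L2 α=1/4: [206/7, 669/14, 809/28]
L3 α=1/2: [271/7, 3385/28, 1453/56]
rounded: [39, 121, 26]


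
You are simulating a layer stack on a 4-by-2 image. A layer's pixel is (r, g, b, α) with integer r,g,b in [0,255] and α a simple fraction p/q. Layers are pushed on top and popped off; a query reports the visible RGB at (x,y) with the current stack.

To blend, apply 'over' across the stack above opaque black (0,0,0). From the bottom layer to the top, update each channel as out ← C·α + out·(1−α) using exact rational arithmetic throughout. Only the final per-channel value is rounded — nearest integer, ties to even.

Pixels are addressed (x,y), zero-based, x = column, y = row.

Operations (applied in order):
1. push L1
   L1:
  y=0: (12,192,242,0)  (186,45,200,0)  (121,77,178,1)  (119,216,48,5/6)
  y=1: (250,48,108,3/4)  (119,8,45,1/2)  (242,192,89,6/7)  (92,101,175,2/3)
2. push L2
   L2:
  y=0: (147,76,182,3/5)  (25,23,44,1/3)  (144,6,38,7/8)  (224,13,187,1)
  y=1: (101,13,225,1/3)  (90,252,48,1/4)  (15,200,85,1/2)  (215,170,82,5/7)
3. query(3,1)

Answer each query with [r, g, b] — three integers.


(3,1) stack=L1,L2; from [0,0,0]:
after L1 α=2/3: [184/3, 202/3, 350/3]
after L2 α=5/7: [3593/21, 422/3, 1930/21]
rounded: [171, 141, 92]


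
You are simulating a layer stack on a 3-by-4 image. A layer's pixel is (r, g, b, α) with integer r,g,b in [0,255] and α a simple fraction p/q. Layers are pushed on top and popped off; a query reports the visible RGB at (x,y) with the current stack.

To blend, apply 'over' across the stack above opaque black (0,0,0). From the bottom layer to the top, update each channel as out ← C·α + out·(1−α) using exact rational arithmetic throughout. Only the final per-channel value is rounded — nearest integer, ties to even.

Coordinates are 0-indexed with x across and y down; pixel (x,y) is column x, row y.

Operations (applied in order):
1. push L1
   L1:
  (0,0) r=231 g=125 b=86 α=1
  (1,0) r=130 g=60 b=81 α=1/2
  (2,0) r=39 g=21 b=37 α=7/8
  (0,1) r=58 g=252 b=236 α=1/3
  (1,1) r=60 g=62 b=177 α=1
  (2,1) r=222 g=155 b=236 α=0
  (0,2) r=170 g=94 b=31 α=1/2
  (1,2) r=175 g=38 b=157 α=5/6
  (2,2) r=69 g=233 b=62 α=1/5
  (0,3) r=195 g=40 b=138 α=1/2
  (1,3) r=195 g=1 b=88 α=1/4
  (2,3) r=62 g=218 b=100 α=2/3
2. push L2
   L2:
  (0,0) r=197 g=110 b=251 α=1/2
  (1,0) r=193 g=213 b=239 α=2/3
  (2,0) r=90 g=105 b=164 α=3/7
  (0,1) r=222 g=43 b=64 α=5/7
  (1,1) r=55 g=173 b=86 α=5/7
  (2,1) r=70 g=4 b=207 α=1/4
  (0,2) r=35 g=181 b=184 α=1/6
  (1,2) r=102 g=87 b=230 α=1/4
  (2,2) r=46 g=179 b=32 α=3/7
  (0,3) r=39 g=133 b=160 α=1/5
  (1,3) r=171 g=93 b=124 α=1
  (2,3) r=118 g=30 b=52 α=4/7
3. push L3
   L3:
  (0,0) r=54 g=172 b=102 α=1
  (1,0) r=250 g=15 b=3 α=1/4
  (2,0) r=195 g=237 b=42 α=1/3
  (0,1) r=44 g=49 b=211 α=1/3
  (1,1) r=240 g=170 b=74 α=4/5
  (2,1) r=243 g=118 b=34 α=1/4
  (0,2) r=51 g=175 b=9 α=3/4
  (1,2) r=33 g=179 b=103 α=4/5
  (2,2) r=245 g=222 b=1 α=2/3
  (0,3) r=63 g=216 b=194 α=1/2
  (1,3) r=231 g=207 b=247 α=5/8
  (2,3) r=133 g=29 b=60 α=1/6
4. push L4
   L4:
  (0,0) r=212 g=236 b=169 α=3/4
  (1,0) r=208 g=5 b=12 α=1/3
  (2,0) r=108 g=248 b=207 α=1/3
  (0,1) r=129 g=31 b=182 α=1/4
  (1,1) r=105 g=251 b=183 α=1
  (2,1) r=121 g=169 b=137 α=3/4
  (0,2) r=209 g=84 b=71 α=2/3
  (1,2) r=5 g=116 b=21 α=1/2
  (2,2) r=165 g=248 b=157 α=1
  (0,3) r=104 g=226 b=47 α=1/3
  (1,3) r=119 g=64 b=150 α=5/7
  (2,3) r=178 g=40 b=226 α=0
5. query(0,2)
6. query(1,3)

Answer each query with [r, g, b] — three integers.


at x=0,y=2 over L1,L2,L3,L4:
L1 α=1/2: [85, 47, 31/2]
L2 α=1/6: [230/3, 208/3, 523/12]
L3 α=3/4: [689/12, 1783/12, 847/48]
L4 α=2/3: [5705/36, 3799/36, 7663/144]
→ [158, 106, 53]

at x=1,y=3 over L1,L2,L3,L4:
after L1 α=1/4: [195/4, 1/4, 22]
after L2 α=1: [171, 93, 124]
after L3 α=5/8: [417/2, 657/4, 1607/8]
after L4 α=5/7: [1012/7, 1297/14, 4607/28]
= [145, 93, 165]


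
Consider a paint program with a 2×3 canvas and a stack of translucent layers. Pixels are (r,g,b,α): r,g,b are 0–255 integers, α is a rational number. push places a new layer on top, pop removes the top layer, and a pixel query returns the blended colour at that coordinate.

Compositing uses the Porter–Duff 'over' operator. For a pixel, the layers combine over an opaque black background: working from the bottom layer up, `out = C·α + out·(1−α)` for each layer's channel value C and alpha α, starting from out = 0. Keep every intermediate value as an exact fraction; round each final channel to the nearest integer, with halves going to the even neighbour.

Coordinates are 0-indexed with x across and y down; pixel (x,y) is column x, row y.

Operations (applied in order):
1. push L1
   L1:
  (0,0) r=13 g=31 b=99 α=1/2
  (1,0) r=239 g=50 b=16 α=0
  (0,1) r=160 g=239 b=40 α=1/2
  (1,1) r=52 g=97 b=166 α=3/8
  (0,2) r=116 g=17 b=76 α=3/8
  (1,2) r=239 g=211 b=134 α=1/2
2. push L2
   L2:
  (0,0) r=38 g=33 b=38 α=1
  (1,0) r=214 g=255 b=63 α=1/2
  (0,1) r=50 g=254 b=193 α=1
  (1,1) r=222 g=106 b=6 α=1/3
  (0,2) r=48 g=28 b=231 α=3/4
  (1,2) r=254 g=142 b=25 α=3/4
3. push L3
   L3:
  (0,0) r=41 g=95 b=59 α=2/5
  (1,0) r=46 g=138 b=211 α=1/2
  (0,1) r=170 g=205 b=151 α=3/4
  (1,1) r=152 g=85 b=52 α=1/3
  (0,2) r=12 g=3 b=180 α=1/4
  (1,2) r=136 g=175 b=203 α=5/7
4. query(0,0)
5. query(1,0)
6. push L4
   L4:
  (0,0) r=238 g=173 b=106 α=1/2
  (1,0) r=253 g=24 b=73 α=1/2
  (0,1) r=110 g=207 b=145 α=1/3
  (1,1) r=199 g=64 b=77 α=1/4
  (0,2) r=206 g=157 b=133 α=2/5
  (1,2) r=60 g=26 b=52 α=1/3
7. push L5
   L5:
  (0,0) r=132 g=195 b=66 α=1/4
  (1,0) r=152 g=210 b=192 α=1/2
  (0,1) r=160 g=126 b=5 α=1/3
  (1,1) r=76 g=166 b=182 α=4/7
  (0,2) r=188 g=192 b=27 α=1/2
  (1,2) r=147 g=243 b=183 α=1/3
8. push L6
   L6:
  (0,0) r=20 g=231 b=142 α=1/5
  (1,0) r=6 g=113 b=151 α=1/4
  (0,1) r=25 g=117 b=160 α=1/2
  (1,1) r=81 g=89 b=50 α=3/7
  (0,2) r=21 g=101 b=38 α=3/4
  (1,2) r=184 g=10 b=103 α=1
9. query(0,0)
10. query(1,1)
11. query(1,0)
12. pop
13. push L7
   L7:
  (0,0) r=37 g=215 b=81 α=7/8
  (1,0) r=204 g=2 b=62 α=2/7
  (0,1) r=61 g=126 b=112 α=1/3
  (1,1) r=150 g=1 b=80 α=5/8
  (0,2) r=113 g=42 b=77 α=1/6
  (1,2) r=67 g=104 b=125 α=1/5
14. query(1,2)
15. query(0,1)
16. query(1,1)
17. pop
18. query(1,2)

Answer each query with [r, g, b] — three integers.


(0,0) stack=L1,L2,L3; from [0,0,0]:
+L1 (α=1/2) → [13/2, 31/2, 99/2]
+L2 (α=1) → [38, 33, 38]
+L3 (α=2/5) → [196/5, 289/5, 232/5]
rounded: [39, 58, 46]

(1,0) stack=L1,L2,L3; from [0,0,0]:
L1 α=0: [0, 0, 0]
L2 α=1/2: [107, 255/2, 63/2]
L3 α=1/2: [153/2, 531/4, 485/4]
→ [76, 133, 121]

at x=0,y=0 over L1,L2,L3,L4,L5,L6:
L1 α=1/2: [13/2, 31/2, 99/2]
L2 α=1: [38, 33, 38]
L3 α=2/5: [196/5, 289/5, 232/5]
L4 α=1/2: [693/5, 577/5, 381/5]
L5 α=1/4: [2739/20, 1353/10, 1473/20]
L6 α=1/5: [2839/25, 3861/25, 2183/25]
= [114, 154, 87]

query (1,1) [L1,L2,L3,L4,L5,L6] — begin 0,0,0
+L1 (α=3/8) → [39/2, 291/8, 249/4]
+L2 (α=1/3) → [87, 715/12, 87/2]
+L3 (α=1/3) → [326/3, 1225/18, 139/3]
+L4 (α=1/4) → [525/4, 1609/24, 54]
+L5 (α=4/7) → [2791/28, 6921/56, 890/7]
+L6 (α=3/7) → [4492/49, 10659/98, 4610/49]
rounded: [92, 109, 94]

(1,0) stack=L1,L2,L3,L4,L5,L6; from [0,0,0]:
after L1 α=0: [0, 0, 0]
after L2 α=1/2: [107, 255/2, 63/2]
after L3 α=1/2: [153/2, 531/4, 485/4]
after L4 α=1/2: [659/4, 627/8, 777/8]
after L5 α=1/2: [1267/8, 2307/16, 2313/16]
after L6 α=1/4: [3849/32, 8729/64, 9355/64]
rounded: [120, 136, 146]

at x=1,y=2 over L1,L2,L3,L4,L5,L7:
+L1 (α=1/2) → [239/2, 211/2, 67]
+L2 (α=3/4) → [1763/8, 1063/8, 71/2]
+L3 (α=5/7) → [4483/28, 4563/28, 1086/7]
+L4 (α=1/3) → [5323/42, 4927/42, 2536/21]
+L5 (α=1/3) → [8410/63, 10030/63, 8915/63]
+L7 (α=1/5) → [37861/315, 46672/315, 8707/63]
= [120, 148, 138]

(0,1) stack=L1,L2,L3,L4,L5,L7; from [0,0,0]:
after L1 α=1/2: [80, 239/2, 20]
after L2 α=1: [50, 254, 193]
after L3 α=3/4: [140, 869/4, 323/2]
after L4 α=1/3: [130, 1283/6, 156]
after L5 α=1/3: [140, 1661/9, 317/3]
after L7 α=1/3: [341/3, 4456/27, 970/9]
→ [114, 165, 108]

query (1,1) [L1,L2,L3,L4,L5,L7] — begin 0,0,0
+L1 (α=3/8) → [39/2, 291/8, 249/4]
+L2 (α=1/3) → [87, 715/12, 87/2]
+L3 (α=1/3) → [326/3, 1225/18, 139/3]
+L4 (α=1/4) → [525/4, 1609/24, 54]
+L5 (α=4/7) → [2791/28, 6921/56, 890/7]
+L7 (α=5/8) → [29373/224, 21043/448, 2735/28]
→ [131, 47, 98]

query (1,2) [L1,L2,L3,L4,L5] — begin 0,0,0
L1 α=1/2: [239/2, 211/2, 67]
L2 α=3/4: [1763/8, 1063/8, 71/2]
L3 α=5/7: [4483/28, 4563/28, 1086/7]
L4 α=1/3: [5323/42, 4927/42, 2536/21]
L5 α=1/3: [8410/63, 10030/63, 8915/63]
rounded: [133, 159, 142]


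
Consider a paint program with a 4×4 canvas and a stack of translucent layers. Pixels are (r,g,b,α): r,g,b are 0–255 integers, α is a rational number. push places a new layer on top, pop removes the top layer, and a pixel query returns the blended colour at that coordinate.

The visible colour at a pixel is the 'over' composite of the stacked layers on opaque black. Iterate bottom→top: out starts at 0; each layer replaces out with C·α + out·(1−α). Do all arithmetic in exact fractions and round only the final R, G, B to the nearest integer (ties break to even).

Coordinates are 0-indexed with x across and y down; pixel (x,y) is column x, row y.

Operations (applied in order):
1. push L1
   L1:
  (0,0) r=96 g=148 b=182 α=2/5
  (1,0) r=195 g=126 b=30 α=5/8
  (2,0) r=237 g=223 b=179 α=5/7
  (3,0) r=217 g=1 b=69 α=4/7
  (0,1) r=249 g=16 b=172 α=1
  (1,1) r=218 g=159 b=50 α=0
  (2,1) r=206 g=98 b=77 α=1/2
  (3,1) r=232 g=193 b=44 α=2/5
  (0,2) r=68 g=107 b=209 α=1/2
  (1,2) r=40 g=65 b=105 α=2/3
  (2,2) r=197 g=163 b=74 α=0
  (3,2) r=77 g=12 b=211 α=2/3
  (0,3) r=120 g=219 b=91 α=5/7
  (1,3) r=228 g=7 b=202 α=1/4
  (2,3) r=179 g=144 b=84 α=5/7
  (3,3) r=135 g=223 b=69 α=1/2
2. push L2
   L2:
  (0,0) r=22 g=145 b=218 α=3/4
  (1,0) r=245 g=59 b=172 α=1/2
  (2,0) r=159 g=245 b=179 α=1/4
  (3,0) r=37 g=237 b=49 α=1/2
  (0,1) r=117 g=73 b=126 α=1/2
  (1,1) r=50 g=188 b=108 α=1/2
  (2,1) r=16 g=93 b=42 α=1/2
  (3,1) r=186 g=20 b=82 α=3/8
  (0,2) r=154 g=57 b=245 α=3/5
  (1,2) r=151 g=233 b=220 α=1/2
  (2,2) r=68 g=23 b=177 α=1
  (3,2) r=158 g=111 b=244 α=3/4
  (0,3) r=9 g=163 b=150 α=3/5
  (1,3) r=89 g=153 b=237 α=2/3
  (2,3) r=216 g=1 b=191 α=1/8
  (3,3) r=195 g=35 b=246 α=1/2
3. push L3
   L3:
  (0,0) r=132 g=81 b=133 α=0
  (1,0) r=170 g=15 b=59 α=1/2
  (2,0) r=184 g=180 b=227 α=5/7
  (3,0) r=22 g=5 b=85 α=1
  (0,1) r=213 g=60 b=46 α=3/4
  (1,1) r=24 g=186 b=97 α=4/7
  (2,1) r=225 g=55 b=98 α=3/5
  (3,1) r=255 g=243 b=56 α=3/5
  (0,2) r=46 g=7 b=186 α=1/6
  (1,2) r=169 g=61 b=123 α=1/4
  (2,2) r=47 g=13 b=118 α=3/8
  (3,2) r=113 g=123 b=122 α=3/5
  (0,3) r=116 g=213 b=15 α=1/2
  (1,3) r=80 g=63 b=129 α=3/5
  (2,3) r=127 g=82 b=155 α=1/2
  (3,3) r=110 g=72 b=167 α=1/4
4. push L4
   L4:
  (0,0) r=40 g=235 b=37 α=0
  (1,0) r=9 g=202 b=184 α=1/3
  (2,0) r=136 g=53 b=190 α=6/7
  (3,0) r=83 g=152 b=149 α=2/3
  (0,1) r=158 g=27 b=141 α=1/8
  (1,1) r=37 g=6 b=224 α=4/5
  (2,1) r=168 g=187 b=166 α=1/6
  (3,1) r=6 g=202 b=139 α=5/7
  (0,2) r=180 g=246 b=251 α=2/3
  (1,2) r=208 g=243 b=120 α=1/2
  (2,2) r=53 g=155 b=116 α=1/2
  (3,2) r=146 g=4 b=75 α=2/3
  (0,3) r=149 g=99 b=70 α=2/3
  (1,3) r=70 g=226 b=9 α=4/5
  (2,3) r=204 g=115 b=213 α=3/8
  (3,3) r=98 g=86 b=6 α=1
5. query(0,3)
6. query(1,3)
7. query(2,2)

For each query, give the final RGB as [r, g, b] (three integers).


at x=0,y=3 over L1,L2,L3,L4:
+L1 (α=5/7) → [600/7, 1095/7, 65]
+L2 (α=3/5) → [1389/35, 5613/35, 116]
+L3 (α=1/2) → [5449/70, 6534/35, 131/2]
+L4 (α=2/3) → [26309/210, 4488/35, 137/2]
rounded: [125, 128, 68]

at x=1,y=3 over L1,L2,L3,L4:
L1 α=1/4: [57, 7/4, 101/2]
L2 α=2/3: [235/3, 1231/12, 1049/6]
L3 α=3/5: [238/3, 473/6, 442/3]
L4 α=4/5: [1078/15, 5897/30, 110/3]
rounded: [72, 197, 37]

(2,2) stack=L1,L2,L3,L4; from [0,0,0]:
after L1 α=0: [0, 0, 0]
after L2 α=1: [68, 23, 177]
after L3 α=3/8: [481/8, 77/4, 1239/8]
after L4 α=1/2: [905/16, 697/8, 2167/16]
rounded: [57, 87, 135]


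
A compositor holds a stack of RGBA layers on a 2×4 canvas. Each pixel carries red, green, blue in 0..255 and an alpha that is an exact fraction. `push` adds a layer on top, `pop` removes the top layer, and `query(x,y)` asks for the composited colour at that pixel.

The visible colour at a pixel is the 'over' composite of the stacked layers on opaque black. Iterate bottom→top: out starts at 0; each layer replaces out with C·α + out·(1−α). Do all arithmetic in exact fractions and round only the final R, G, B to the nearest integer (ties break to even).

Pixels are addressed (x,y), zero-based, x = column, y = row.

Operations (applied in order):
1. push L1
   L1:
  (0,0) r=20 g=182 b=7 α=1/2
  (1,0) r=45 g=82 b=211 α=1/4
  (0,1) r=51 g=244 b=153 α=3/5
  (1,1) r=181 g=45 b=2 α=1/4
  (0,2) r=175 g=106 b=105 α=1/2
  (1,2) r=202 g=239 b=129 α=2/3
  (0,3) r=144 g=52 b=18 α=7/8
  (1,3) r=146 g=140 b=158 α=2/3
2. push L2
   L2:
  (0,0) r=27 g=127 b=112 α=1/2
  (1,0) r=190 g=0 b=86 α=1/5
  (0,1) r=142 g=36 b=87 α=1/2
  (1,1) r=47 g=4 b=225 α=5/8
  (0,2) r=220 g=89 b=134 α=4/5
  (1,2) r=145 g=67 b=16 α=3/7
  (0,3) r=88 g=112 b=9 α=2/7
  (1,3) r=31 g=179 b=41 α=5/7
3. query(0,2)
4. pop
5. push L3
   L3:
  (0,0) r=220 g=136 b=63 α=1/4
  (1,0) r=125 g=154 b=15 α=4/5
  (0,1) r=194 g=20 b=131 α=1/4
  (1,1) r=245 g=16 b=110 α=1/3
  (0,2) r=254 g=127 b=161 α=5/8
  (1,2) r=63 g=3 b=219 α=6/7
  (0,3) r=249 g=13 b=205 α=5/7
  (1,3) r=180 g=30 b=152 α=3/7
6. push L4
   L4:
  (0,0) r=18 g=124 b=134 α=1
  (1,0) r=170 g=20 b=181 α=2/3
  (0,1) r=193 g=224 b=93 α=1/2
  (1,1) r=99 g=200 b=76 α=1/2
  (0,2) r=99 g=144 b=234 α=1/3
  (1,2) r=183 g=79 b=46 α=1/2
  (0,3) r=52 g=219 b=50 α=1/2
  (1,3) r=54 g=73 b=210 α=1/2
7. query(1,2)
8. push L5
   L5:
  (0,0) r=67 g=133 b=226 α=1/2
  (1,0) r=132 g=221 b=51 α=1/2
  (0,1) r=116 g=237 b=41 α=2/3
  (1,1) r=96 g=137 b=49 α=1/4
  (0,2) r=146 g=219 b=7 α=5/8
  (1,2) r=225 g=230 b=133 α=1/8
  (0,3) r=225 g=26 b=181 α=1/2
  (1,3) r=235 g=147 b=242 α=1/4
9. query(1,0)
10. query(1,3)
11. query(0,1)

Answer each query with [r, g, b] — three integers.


(0,2) stack=L1,L2; from [0,0,0]:
L1 α=1/2: [175/2, 53, 105/2]
L2 α=4/5: [387/2, 409/5, 1177/10]
rounded: [194, 82, 118]

at x=1,y=2 over L1,L3,L4:
after L1 α=2/3: [404/3, 478/3, 86]
after L3 α=6/7: [1538/21, 76/3, 200]
after L4 α=1/2: [5381/42, 313/6, 123]
= [128, 52, 123]

at x=1,y=0 over L1,L3,L4,L5:
L1 α=1/4: [45/4, 41/2, 211/4]
L3 α=4/5: [409/4, 1273/10, 451/20]
L4 α=2/3: [1769/12, 1673/30, 7691/60]
L5 α=1/2: [3353/24, 8303/60, 10751/120]
= [140, 138, 90]

at x=1,y=3 over L1,L3,L4,L5:
after L1 α=2/3: [292/3, 280/3, 316/3]
after L3 α=3/7: [2788/21, 1390/21, 376/3]
after L4 α=1/2: [1961/21, 2923/42, 503/3]
after L5 α=1/4: [1803/14, 4981/56, 745/4]
rounded: [129, 89, 186]

at x=0,y=1 over L1,L3,L4,L5:
L1 α=3/5: [153/5, 732/5, 459/5]
L3 α=1/4: [1429/20, 574/5, 508/5]
L4 α=1/2: [5289/40, 847/5, 973/10]
L5 α=2/3: [14569/120, 3217/15, 1793/30]
rounded: [121, 214, 60]


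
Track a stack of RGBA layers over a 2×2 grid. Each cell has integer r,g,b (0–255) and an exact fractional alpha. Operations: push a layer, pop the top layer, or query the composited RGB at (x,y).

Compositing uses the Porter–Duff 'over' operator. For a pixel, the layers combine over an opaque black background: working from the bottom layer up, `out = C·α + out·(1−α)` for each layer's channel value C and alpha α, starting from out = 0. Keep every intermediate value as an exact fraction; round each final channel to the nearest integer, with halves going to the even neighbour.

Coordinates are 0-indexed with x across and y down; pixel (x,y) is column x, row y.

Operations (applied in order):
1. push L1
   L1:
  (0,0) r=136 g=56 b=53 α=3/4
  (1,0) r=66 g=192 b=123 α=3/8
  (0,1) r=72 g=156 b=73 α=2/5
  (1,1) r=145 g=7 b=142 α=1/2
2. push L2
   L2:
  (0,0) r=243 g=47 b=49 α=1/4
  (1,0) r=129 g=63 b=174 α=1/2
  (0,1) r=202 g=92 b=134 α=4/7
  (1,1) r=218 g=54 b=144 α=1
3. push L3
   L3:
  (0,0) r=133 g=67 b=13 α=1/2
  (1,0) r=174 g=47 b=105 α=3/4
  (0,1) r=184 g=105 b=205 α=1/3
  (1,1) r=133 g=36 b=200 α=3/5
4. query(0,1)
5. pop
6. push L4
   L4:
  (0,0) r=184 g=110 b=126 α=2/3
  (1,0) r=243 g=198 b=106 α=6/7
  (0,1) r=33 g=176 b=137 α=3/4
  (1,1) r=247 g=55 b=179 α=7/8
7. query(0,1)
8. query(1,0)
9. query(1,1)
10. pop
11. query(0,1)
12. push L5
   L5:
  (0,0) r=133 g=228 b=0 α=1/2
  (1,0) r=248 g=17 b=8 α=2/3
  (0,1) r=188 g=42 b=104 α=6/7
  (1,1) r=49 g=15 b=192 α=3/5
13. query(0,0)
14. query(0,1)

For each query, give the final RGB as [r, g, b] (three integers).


at x=0,y=1 over L1,L2,L3:
after L1 α=2/5: [144/5, 312/5, 146/5]
after L2 α=4/7: [4472/35, 2776/35, 3118/35]
after L3 α=1/3: [5128/35, 9227/105, 13411/105]
→ [147, 88, 128]

(0,1) stack=L1,L2,L4; from [0,0,0]:
L1 α=2/5: [144/5, 312/5, 146/5]
L2 α=4/7: [4472/35, 2776/35, 3118/35]
L4 α=3/4: [7937/140, 5314/35, 17503/140]
→ [57, 152, 125]

query (1,0) [L1,L2,L4] — begin 0,0,0
L1 α=3/8: [99/4, 72, 369/8]
L2 α=1/2: [615/8, 135/2, 1761/16]
L4 α=6/7: [12279/56, 2511/14, 11937/112]
= [219, 179, 107]

(1,1) stack=L1,L2,L4; from [0,0,0]:
after L1 α=1/2: [145/2, 7/2, 71]
after L2 α=1: [218, 54, 144]
after L4 α=7/8: [1947/8, 439/8, 1397/8]
→ [243, 55, 175]

query (0,1) [L1,L2] — begin 0,0,0
after L1 α=2/5: [144/5, 312/5, 146/5]
after L2 α=4/7: [4472/35, 2776/35, 3118/35]
rounded: [128, 79, 89]

at x=0,y=0 over L1,L2,L5:
after L1 α=3/4: [102, 42, 159/4]
after L2 α=1/4: [549/4, 173/4, 673/16]
after L5 α=1/2: [1081/8, 1085/8, 673/32]
→ [135, 136, 21]

query (0,1) [L1,L2,L5] — begin 0,0,0
+L1 (α=2/5) → [144/5, 312/5, 146/5]
+L2 (α=4/7) → [4472/35, 2776/35, 3118/35]
+L5 (α=6/7) → [43952/245, 11596/245, 24958/245]
rounded: [179, 47, 102]


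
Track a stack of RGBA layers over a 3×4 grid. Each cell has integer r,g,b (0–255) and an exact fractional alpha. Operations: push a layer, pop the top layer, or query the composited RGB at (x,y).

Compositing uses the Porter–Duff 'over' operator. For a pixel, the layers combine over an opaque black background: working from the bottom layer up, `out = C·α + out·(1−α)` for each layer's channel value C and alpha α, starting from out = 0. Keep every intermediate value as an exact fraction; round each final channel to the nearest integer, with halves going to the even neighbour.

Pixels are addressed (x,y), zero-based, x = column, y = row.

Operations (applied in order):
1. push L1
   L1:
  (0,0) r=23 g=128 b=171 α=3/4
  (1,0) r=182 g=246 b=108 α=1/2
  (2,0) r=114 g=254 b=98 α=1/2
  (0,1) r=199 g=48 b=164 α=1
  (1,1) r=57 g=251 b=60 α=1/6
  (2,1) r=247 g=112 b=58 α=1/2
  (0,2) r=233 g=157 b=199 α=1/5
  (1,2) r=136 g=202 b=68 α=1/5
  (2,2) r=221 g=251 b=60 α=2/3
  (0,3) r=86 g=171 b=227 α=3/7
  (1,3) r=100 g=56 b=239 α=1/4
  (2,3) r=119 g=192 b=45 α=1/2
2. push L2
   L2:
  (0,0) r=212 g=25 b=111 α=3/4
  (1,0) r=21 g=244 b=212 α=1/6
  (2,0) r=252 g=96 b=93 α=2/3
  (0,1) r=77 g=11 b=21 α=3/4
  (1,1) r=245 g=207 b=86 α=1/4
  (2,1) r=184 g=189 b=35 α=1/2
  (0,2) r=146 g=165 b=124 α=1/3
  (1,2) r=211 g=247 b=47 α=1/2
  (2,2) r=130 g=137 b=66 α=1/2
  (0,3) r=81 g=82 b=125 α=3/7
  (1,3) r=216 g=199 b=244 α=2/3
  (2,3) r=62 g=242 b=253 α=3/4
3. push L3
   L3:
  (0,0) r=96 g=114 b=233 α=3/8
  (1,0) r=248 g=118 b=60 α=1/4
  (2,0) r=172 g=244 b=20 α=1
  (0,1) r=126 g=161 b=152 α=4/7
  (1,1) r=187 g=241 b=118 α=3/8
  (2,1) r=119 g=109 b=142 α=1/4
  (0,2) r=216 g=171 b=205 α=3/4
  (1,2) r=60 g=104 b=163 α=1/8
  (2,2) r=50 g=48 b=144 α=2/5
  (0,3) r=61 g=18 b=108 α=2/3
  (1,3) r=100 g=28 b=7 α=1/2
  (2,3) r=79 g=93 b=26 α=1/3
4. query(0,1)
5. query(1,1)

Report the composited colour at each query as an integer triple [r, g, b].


query (0,1) [L1,L2,L3] — begin 0,0,0
+L1 (α=1) → [199, 48, 164]
+L2 (α=3/4) → [215/2, 81/4, 227/4]
+L3 (α=4/7) → [1653/14, 2819/28, 3113/28]
rounded: [118, 101, 111]

query (1,1) [L1,L2,L3] — begin 0,0,0
L1 α=1/6: [19/2, 251/6, 10]
L2 α=1/4: [547/8, 665/8, 29]
L3 α=3/8: [7223/64, 9109/64, 499/8]
= [113, 142, 62]


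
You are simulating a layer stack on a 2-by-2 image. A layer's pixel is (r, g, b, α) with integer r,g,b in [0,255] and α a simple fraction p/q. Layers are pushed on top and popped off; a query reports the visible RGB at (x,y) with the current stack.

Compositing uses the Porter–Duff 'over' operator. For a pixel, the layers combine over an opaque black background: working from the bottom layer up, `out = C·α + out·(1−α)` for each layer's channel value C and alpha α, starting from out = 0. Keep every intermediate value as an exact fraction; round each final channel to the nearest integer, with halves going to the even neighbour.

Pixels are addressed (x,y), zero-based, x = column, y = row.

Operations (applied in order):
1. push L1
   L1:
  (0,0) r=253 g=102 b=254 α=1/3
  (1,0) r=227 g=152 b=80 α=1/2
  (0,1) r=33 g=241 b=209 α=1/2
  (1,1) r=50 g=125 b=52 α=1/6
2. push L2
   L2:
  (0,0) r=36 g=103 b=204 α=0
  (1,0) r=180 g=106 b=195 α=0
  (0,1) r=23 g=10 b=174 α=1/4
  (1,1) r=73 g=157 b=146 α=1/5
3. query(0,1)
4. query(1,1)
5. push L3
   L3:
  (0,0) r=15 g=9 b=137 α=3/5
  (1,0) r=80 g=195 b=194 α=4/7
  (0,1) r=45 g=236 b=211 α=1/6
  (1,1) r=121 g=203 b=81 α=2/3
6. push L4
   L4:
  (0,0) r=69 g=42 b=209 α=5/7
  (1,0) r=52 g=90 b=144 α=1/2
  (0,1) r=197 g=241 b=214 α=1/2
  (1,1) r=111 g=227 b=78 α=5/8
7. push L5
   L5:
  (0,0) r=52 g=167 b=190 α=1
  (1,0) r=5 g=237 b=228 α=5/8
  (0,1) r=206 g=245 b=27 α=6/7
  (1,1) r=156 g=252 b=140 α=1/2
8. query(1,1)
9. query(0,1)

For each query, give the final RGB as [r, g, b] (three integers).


at x=0,y=1 over L1,L2:
L1 α=1/2: [33/2, 241/2, 209/2]
L2 α=1/4: [145/8, 743/8, 975/8]
rounded: [18, 93, 122]

at x=1,y=1 over L1,L2:
after L1 α=1/6: [25/3, 125/6, 26/3]
after L2 α=1/5: [319/15, 721/15, 542/15]
= [21, 48, 36]

at x=1,y=1 over L1,L2,L3,L4,L5:
after L1 α=1/6: [25/3, 125/6, 26/3]
after L2 α=1/5: [319/15, 721/15, 542/15]
after L3 α=2/3: [3949/45, 6811/45, 2972/45]
after L4 α=5/8: [6137/60, 5959/30, 4411/60]
after L5 α=1/2: [15497/120, 13519/60, 12811/120]
→ [129, 225, 107]

query (0,1) [L1,L2,L3,L4,L5] — begin 0,0,0
L1 α=1/2: [33/2, 241/2, 209/2]
L2 α=1/4: [145/8, 743/8, 975/8]
L3 α=1/6: [1085/48, 5603/48, 6563/48]
L4 α=1/2: [10541/96, 17171/96, 16835/96]
L5 α=6/7: [129197/672, 22613/96, 32387/672]
rounded: [192, 236, 48]


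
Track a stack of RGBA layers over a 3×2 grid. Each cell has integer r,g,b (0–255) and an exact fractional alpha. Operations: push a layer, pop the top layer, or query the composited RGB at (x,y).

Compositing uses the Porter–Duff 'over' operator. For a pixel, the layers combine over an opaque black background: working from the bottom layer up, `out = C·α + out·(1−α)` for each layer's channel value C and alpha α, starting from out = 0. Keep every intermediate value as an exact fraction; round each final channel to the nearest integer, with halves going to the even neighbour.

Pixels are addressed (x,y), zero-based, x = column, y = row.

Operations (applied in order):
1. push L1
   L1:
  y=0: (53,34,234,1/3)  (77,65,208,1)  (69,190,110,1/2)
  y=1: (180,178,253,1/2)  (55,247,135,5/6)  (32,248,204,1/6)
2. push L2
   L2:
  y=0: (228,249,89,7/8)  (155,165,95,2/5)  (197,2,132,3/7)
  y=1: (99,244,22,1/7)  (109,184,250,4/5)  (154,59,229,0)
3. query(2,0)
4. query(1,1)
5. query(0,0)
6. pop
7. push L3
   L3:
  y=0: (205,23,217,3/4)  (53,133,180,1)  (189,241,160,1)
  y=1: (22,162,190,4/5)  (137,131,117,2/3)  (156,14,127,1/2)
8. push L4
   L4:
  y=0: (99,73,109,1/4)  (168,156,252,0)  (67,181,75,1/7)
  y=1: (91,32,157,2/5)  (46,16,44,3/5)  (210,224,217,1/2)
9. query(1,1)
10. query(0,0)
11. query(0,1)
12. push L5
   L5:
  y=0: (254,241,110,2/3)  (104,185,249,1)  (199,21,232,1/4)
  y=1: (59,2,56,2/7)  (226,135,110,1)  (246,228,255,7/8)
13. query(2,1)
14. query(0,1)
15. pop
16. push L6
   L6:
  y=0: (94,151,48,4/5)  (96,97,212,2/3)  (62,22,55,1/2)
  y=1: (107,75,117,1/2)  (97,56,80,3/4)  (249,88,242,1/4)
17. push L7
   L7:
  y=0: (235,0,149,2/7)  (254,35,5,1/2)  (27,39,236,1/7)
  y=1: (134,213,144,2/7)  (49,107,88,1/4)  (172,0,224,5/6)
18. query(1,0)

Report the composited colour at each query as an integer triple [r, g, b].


(2,0) stack=L1,L2; from [0,0,0]:
+L1 (α=1/2) → [69/2, 95, 55]
+L2 (α=3/7) → [729/7, 386/7, 88]
= [104, 55, 88]

at x=1,y=1 over L1,L2:
L1 α=5/6: [275/6, 1235/6, 225/2]
L2 α=4/5: [2891/30, 5651/30, 445/2]
= [96, 188, 222]

(0,0) stack=L1,L2; from [0,0,0]:
+L1 (α=1/3) → [53/3, 34/3, 78]
+L2 (α=7/8) → [4841/24, 5263/24, 701/8]
→ [202, 219, 88]

query (1,1) [L1,L3,L4] — begin 0,0,0
L1 α=5/6: [275/6, 1235/6, 225/2]
L3 α=2/3: [1919/18, 2807/18, 231/2]
L4 α=3/5: [3161/45, 3239/45, 363/5]
→ [70, 72, 73]

query (0,0) [L1,L3,L4] — begin 0,0,0
L1 α=1/3: [53/3, 34/3, 78]
L3 α=3/4: [949/6, 241/12, 729/4]
L4 α=1/4: [1147/8, 533/16, 2623/16]
= [143, 33, 164]

(0,1) stack=L1,L3,L4; from [0,0,0]:
after L1 α=1/2: [90, 89, 253/2]
after L3 α=4/5: [178/5, 737/5, 1773/10]
after L4 α=2/5: [1444/25, 2531/25, 8459/50]
→ [58, 101, 169]

query (2,1) [L1,L3,L4,L5] — begin 0,0,0
+L1 (α=1/6) → [16/3, 124/3, 34]
+L3 (α=1/2) → [242/3, 83/3, 161/2]
+L4 (α=1/2) → [436/3, 755/6, 595/4]
+L5 (α=7/8) → [2801/12, 10331/48, 7735/32]
→ [233, 215, 242]

query (0,1) [L1,L3,L4,L5] — begin 0,0,0
+L1 (α=1/2) → [90, 89, 253/2]
+L3 (α=4/5) → [178/5, 737/5, 1773/10]
+L4 (α=2/5) → [1444/25, 2531/25, 8459/50]
+L5 (α=2/7) → [2034/35, 2551/35, 9579/70]
= [58, 73, 137]

(1,0) stack=L1,L3,L4,L6,L7; from [0,0,0]:
+L1 (α=1) → [77, 65, 208]
+L3 (α=1) → [53, 133, 180]
+L4 (α=0) → [53, 133, 180]
+L6 (α=2/3) → [245/3, 109, 604/3]
+L7 (α=1/2) → [1007/6, 72, 619/6]
rounded: [168, 72, 103]
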